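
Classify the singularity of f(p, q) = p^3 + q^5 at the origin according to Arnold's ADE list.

E_{8}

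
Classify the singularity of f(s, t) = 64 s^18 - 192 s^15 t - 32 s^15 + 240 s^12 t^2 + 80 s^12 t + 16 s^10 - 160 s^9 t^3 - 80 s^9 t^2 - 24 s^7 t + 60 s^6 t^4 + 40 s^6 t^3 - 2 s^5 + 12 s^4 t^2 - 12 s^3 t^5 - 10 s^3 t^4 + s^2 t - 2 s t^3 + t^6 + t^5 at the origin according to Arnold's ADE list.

D_{7}

The Hessian of f at 0 has rank 0. Corank 2; j^3 = s^2*t has shape L^2 M (L != M), so D-series; mu = 7 gives D_7.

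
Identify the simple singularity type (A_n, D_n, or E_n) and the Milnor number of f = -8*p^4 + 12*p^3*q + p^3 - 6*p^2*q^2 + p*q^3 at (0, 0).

Type E_7, Milnor number mu = 7.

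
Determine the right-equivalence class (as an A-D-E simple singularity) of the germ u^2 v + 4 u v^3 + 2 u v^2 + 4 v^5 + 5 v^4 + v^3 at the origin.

D_5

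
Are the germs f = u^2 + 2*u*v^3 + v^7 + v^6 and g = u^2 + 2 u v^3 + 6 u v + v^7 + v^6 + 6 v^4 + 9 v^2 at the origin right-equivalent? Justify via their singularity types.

Yes.

The Hessian of f at 0 has rank 1. Corank 1: A-series; mu = 6 gives A_6. The Hessian of g at 0 has rank 1. Corank 1: A-series; mu = 6 gives A_6. Both have type A_6, hence right-equivalent.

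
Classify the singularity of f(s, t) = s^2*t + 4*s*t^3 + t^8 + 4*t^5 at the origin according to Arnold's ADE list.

D_9

The Hessian of f at 0 has rank 0. Corank 2; j^3 = s^2*t has shape L^2 M (L != M), so D-series; mu = 9 gives D_9.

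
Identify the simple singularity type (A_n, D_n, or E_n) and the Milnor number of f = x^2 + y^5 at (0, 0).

The Hessian of f at 0 has rank 1. Corank 1: A-series; mu = 4 gives A_4.

Type A4, Milnor number mu = 4.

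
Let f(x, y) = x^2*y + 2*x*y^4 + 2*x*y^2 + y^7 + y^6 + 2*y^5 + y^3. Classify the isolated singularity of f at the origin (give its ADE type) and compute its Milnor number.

The Hessian of f at 0 is [[0, 0], [0, 0]] with rank 0, so corank 2. A Groebner basis of the Jacobian ideal J(f) in C{x,y} is {x*y + y^4 + y^2, x^3 - x^2/2 - x*y + y^3 - y^2/2, x^2*y + x^2/3 + 2*x*y/3 - y^3 + y^2/3, -x^2/6 + x*y^2 - x*y/3 + y^3 - y^2/6}; counting standard monomials gives mu = 7. Corank 2; j^3 = y*(x + y)^2 has shape L^2 M (L != M), so D-series; mu = 7 gives D_7.

Type D_{7}, Milnor number mu = 7.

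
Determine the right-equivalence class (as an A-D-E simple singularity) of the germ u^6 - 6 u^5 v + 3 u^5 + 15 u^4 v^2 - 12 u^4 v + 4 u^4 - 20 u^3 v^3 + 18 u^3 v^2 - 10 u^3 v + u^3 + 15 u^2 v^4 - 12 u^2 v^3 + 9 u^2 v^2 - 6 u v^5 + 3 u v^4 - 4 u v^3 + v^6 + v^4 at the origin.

E_6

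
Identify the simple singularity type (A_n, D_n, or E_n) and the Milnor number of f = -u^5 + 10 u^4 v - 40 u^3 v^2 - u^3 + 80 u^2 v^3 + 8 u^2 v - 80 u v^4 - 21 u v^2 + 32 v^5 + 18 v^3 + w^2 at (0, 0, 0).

Type D_{6}, Milnor number mu = 6.

The Hessian of f at 0 is [[0, 0, 0], [0, 0, 0], [0, 0, 2]] with rank 1, so corank 2. A Groebner basis of the Jacobian ideal J(f) in C{u,v,w} is {-u*v/5 + v^4 + 3*v^2/5, u*v^2 - 3*v^3, u^2 - 5*u*v + 6*v^2, w}; counting standard monomials gives mu = 6. Corank 2; j^3 = -(u - 3*v)^2*(u - 2*v) has shape L^2 M (L != M), so D-series; mu = 6 gives D_6.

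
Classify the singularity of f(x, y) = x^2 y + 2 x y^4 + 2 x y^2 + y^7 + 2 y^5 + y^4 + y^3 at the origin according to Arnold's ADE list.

The Hessian of f at 0 is [[0, 0], [0, 0]] with rank 0, so corank 2. A Groebner basis of the Jacobian ideal J(f) in C{x,y} is {x^3 - x^2/4 + y^2/4, x^2/4 + y^3 - y^2/4, x*y + y^2}; counting standard monomials gives mu = 5. Corank 2; j^3 = y*(x + y)^2 has shape L^2 M (L != M), so D-series; mu = 5 gives D_5.

D5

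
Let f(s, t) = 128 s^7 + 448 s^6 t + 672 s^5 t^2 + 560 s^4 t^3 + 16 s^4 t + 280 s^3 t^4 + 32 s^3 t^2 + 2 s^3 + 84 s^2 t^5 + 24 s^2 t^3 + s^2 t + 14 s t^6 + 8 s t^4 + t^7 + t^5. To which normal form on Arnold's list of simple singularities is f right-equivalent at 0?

The Hessian of f at 0 has rank 0. Corank 2; j^3 = s^2*(2*s + t) has shape L^2 M (L != M), so D-series; mu = 6 gives D_6.

D_{6}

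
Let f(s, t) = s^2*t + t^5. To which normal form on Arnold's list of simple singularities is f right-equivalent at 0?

D_6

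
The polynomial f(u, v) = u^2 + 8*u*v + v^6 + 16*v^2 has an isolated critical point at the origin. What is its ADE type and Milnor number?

The Hessian of f at 0 has rank 1. Corank 1: A-series; mu = 5 gives A_5.

Type A_{5}, Milnor number mu = 5.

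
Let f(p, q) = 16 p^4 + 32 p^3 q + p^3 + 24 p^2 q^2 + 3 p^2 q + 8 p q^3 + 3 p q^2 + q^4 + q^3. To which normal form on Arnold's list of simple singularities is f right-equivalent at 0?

E6

The Hessian of f at 0 has rank 0. Corank 2; j^3 = (p + q)^3 is a perfect cube, so E-series; the 4-jet and mu = 6 give E_6.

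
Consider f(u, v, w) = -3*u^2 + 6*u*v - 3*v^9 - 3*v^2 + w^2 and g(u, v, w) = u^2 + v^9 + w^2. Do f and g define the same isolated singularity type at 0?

The Hessian of f at 0 is [[-6, 6, 0], [6, -6, 0], [0, 0, 2]] with rank 2, so corank 1. A Groebner basis of the Jacobian ideal J(f) in C{u,v,w} is {v^8, u - v, w}; counting standard monomials gives mu = 8. Corank 1: A-series; mu = 8 gives A_8. The Hessian of g at 0 is [[2, 0, 0], [0, 0, 0], [0, 0, 2]] with rank 2, so corank 1. A Groebner basis of the Jacobian ideal J(g) in C{u,v,w} is {v^8, u, w}; counting standard monomials gives mu = 8. Corank 1: A-series; mu = 8 gives A_8. Both have type A_8, hence right-equivalent.

Yes.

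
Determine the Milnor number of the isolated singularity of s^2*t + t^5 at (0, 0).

6

The Hessian of f at 0 has rank 0. Corank 2; j^3 = s^2*t has shape L^2 M (L != M), so D-series; mu = 6 gives D_6.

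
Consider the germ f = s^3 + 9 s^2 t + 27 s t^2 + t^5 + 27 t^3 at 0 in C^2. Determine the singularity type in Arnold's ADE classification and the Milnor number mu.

Type E_8, Milnor number mu = 8.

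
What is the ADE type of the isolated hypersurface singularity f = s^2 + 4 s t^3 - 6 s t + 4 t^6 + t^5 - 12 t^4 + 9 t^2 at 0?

The Hessian of f at 0 has rank 1. Corank 1: A-series; mu = 4 gives A_4.

A4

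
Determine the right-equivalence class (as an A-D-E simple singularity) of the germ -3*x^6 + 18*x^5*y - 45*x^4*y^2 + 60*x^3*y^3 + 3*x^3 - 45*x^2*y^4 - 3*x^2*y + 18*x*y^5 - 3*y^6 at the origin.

D_7

The Hessian of f at 0 is [[0, 0], [0, 0]] with rank 0, so corank 2. A Groebner basis of the Jacobian ideal J(f) in C{x,y} is {x*y/6 + y^5, x*y^2, x^2 - x*y}; counting standard monomials gives mu = 7. Corank 2; j^3 = 3*x^2*(x - y) has shape L^2 M (L != M), so D-series; mu = 7 gives D_7.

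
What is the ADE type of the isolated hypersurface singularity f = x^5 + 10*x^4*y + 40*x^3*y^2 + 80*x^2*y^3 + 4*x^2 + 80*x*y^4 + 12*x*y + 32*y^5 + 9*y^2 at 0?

A_{4}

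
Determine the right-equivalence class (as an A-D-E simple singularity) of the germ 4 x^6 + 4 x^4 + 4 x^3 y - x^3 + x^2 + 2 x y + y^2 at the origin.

A_2

The Hessian of f at 0 is [[2, 2], [2, 2]] with rank 1, so corank 1. A Groebner basis of the Jacobian ideal J(f) in C{x,y} is {y^2, x + y}; counting standard monomials gives mu = 2. Corank 1: A-series; mu = 2 gives A_2.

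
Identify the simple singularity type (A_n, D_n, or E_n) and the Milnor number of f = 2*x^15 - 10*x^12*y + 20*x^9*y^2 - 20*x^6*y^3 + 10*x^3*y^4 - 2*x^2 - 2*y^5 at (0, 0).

Type A_{4}, Milnor number mu = 4.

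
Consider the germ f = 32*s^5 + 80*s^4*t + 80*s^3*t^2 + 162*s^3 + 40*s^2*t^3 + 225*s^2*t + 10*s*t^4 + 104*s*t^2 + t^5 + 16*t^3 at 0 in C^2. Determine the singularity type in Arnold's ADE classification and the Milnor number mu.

Type D_6, Milnor number mu = 6.

The Hessian of f at 0 has rank 0. Corank 2; j^3 = (2*s + t)*(9*s + 4*t)^2 has shape L^2 M (L != M), so D-series; mu = 6 gives D_6.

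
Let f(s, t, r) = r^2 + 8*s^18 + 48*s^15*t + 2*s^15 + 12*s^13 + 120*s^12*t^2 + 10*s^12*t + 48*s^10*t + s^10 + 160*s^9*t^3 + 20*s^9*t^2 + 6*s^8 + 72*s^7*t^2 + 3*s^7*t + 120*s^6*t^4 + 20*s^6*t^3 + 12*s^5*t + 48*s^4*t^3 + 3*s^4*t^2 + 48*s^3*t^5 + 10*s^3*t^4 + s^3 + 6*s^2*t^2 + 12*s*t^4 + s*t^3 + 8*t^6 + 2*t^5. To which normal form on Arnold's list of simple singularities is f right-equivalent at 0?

E_7

The Hessian of f at 0 is [[0, 0, 0], [0, 0, 0], [0, 0, 2]] with rank 1, so corank 2. A Groebner basis of the Jacobian ideal J(f) in C{s,t,r} is {-s^2/4 + t^4 - t^3/12, s^3, s^2*t + s^2/12 + t^3/36, s^2/2 + s*t^2 + t^3/6, r}; counting standard monomials gives mu = 7. Corank 2; j^3 = s^3 is a perfect cube, so E-series; the 4-jet and mu = 7 give E_7.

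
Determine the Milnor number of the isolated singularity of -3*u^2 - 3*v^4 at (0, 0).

3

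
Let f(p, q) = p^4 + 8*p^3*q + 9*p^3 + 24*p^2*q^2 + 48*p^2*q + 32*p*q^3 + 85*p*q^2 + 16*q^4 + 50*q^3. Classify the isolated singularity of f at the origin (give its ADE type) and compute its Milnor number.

Type D_5, Milnor number mu = 5.

The Hessian of f at 0 has rank 0. Corank 2; j^3 = (p + 2*q)*(3*p + 5*q)^2 has shape L^2 M (L != M), so D-series; mu = 5 gives D_5.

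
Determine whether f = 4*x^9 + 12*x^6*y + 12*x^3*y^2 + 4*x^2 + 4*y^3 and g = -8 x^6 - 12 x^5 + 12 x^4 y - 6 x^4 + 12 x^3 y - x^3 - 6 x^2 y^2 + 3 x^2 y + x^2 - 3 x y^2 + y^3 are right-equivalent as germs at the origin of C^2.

Yes.

The Hessian of f at 0 is [[8, 0], [0, 0]] with rank 1, so corank 1. A Groebner basis of the Jacobian ideal J(f) in C{x,y} is {y^2, x}; counting standard monomials gives mu = 2. Corank 1: A-series; mu = 2 gives A_2. The Hessian of g at 0 is [[2, 0], [0, 0]] with rank 1, so corank 1. A Groebner basis of the Jacobian ideal J(g) in C{x,y} is {y^2, x}; counting standard monomials gives mu = 2. Corank 1: A-series; mu = 2 gives A_2. Both have type A_2, hence right-equivalent.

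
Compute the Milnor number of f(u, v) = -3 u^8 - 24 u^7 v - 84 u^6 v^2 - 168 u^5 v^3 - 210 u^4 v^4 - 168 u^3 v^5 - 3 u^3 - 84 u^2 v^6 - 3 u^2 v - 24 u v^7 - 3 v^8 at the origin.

9

The Hessian of f at 0 has rank 0. Corank 2; j^3 = -3*u^2*(u + v) has shape L^2 M (L != M), so D-series; mu = 9 gives D_9.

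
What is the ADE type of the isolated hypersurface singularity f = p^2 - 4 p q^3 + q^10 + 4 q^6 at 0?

The Hessian of f at 0 has rank 1. Corank 1: A-series; mu = 9 gives A_9.

A_{9}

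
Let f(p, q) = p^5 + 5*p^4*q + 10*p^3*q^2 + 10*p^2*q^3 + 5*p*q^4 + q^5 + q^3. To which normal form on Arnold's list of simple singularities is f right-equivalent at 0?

The Hessian of f at 0 is [[0, 0], [0, 0]] with rank 0, so corank 2. A Groebner basis of the Jacobian ideal J(f) in C{p,q} is {p^4 + 4*p^3*q, q^2}; counting standard monomials gives mu = 8. Corank 2; j^3 = q^3 is a perfect cube, so E-series; the 5-jet and mu = 8 give E_8.

E8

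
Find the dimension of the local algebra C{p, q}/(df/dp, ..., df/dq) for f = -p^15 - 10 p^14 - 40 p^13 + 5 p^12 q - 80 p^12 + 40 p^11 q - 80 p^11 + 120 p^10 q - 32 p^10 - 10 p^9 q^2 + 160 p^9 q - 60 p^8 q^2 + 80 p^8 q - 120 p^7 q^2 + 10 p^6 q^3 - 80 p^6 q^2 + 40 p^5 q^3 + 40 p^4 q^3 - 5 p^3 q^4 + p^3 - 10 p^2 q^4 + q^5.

8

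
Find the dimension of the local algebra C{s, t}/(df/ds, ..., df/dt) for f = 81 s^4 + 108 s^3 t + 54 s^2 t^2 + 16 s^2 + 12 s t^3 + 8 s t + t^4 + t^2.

3

The Hessian of f at 0 has rank 1. Corank 1: A-series; mu = 3 gives A_3.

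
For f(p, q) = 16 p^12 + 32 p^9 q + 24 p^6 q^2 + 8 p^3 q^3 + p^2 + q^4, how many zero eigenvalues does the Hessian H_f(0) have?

1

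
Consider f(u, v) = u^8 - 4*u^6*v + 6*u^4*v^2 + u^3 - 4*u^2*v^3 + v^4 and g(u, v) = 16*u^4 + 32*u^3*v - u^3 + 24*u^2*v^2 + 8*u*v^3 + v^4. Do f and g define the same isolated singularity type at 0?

Yes.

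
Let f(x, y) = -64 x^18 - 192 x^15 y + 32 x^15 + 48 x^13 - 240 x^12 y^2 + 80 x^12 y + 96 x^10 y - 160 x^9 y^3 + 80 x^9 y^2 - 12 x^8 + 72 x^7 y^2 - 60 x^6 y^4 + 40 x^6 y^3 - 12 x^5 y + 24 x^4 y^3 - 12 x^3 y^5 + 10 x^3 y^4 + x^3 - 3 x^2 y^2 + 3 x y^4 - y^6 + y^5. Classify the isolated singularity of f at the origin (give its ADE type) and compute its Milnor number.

The Hessian of f at 0 is [[0, 0], [0, 0]] with rank 0, so corank 2. A Groebner basis of the Jacobian ideal J(f) in C{x,y} is {y^4, x^3, -x^2/2 + x*y^2}; counting standard monomials gives mu = 8. Corank 2; j^3 = x^3 is a perfect cube, so E-series; the 5-jet and mu = 8 give E_8.

Type E8, Milnor number mu = 8.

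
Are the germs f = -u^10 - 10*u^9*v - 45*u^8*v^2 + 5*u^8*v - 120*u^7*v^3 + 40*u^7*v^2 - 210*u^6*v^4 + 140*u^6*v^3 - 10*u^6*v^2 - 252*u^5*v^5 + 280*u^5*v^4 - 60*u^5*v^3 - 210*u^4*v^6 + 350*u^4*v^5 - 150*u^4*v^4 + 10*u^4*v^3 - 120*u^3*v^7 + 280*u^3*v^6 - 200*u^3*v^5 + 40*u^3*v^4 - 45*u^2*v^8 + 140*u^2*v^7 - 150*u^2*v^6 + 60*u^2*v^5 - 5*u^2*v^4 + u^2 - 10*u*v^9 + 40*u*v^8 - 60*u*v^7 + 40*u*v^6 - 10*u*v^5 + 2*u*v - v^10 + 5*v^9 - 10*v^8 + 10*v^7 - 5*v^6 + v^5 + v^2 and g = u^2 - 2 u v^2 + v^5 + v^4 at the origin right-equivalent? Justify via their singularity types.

Yes.

The Hessian of f at 0 has rank 1. Corank 1: A-series; mu = 4 gives A_4. The Hessian of g at 0 has rank 1. Corank 1: A-series; mu = 4 gives A_4. Both have type A_4, hence right-equivalent.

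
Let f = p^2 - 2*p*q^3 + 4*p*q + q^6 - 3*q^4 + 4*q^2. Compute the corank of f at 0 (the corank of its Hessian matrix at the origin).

1

The Hessian at 0 is [[2, 4], [4, 8]] of rank 1; hence corank 1.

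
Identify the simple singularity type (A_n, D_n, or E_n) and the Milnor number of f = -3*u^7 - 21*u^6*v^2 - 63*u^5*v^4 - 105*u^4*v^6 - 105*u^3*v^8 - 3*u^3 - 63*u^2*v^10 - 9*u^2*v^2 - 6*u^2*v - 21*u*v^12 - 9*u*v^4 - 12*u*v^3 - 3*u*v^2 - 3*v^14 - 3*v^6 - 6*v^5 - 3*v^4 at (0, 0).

Type D8, Milnor number mu = 8.

The Hessian of f at 0 has rank 0. Corank 2; j^3 = -3*u*(u + v)^2 has shape L^2 M (L != M), so D-series; mu = 8 gives D_8.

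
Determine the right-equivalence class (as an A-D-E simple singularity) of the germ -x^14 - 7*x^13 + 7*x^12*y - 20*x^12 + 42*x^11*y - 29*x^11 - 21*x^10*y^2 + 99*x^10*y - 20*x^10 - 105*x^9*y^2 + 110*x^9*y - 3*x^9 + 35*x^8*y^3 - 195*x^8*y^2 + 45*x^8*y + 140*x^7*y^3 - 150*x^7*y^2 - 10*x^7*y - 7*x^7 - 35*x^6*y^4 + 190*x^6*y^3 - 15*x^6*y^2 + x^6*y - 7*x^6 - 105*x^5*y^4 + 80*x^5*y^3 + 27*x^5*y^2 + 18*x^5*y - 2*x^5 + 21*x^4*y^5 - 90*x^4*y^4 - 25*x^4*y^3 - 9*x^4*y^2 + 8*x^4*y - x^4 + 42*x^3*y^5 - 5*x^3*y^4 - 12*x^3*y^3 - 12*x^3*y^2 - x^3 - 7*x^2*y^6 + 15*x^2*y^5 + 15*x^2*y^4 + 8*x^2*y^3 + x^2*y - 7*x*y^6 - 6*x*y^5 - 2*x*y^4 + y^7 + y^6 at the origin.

D_{7}

The Hessian of f at 0 is [[0, 0], [0, 0]] with rank 0, so corank 2. A Groebner basis of the Jacobian ideal J(f) in C{x,y} is {x^2 - x*y + y^4, x^3, x^2*y, x^2/6 + x*y^2}; counting standard monomials gives mu = 7. Corank 2; j^3 = -x^2*(x - y) has shape L^2 M (L != M), so D-series; mu = 7 gives D_7.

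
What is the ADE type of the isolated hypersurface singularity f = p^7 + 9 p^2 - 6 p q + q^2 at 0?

A6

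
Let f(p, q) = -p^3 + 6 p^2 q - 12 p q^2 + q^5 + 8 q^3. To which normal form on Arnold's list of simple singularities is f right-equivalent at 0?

E8

The Hessian of f at 0 has rank 0. Corank 2; j^3 = -(p - 2*q)^3 is a perfect cube, so E-series; the 5-jet and mu = 8 give E_8.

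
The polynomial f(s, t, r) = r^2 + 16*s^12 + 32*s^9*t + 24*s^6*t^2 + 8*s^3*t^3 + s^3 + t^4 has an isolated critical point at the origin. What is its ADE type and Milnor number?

The Hessian of f at 0 has rank 1. Corank 2; j^3 = s^3 is a perfect cube, so E-series; the 4-jet and mu = 6 give E_6.

Type E6, Milnor number mu = 6.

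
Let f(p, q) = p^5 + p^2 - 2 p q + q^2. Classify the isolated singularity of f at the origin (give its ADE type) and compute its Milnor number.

Type A_{4}, Milnor number mu = 4.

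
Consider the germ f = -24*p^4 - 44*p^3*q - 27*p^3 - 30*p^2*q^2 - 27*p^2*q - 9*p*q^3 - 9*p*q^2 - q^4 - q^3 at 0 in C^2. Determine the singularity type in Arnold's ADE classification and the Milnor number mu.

The Hessian of f at 0 has rank 0. Corank 2; j^3 = -(3*p + q)^3 is a perfect cube, so E-series; the 4-jet and mu = 7 give E_7.

Type E7, Milnor number mu = 7.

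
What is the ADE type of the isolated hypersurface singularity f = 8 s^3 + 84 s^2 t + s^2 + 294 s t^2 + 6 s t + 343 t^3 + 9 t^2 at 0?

A_2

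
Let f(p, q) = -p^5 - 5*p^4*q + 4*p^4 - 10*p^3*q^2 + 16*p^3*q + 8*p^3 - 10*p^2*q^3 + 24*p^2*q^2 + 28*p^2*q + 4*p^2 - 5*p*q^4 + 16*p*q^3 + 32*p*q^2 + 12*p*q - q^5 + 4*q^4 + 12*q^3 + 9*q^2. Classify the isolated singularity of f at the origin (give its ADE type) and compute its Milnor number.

Type A_{4}, Milnor number mu = 4.

The Hessian of f at 0 has rank 1. Corank 1: A-series; mu = 4 gives A_4.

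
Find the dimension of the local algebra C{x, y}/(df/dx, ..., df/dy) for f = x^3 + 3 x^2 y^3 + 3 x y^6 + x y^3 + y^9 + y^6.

The Hessian of f at 0 has rank 0. Corank 2; j^3 = x^3 is a perfect cube, so E-series; the 4-jet and mu = 7 give E_7.

7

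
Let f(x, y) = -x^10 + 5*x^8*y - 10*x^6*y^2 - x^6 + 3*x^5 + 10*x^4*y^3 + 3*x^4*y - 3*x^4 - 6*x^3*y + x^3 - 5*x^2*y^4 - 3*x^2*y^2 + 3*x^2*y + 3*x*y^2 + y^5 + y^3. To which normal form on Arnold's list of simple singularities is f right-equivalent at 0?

The Hessian of f at 0 is [[0, 0], [0, 0]] with rank 0, so corank 2. A Groebner basis of the Jacobian ideal J(f) in C{x,y} is {x^2/4 + x*y^3 - x*y^2/2 + x*y/2 - y^3/2 + y^2/4, y^4, x^3 - 3*x^2/2 - 3*x*y + y^3 - 3*y^2/2, x^2*y + x^2/2 + x*y^2 + x*y + y^2/2}; counting standard monomials gives mu = 8. Corank 2; j^3 = (x + y)^3 is a perfect cube, so E-series; the 5-jet and mu = 8 give E_8.

E_{8}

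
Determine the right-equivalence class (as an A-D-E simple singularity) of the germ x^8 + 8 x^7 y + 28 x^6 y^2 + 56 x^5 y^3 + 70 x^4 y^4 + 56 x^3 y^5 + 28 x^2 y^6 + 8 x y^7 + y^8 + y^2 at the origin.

A_{7}

The Hessian of f at 0 is [[0, 0], [0, 2]] with rank 1, so corank 1. A Groebner basis of the Jacobian ideal J(f) in C{x,y} is {x^7, y}; counting standard monomials gives mu = 7. Corank 1: A-series; mu = 7 gives A_7.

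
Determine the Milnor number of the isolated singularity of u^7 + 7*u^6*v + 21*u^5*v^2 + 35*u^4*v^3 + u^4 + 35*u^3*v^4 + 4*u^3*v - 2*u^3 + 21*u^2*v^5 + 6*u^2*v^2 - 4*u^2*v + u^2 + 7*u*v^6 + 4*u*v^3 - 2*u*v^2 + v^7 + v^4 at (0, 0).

6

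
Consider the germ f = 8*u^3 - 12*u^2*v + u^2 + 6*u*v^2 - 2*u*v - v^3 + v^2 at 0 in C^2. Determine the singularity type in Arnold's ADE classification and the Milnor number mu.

Type A_{2}, Milnor number mu = 2.

The Hessian of f at 0 is [[2, -2], [-2, 2]] with rank 1, so corank 1. A Groebner basis of the Jacobian ideal J(f) in C{u,v} is {v^2, u - v}; counting standard monomials gives mu = 2. Corank 1: A-series; mu = 2 gives A_2.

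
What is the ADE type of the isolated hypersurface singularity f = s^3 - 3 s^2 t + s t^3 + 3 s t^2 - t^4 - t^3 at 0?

E7

The Hessian of f at 0 is [[0, 0], [0, 0]] with rank 0, so corank 2. A Groebner basis of the Jacobian ideal J(f) in C{s,t} is {s^3 - 3*s^2*t - 6*s^2 + 12*s*t - 6*t^2, 3*s^2 + s*t^2 - 6*s*t + 3*t^2, 3*s^2 - 6*s*t + t^3 + 3*t^2}; counting standard monomials gives mu = 7. Corank 2; j^3 = (s - t)^3 is a perfect cube, so E-series; the 4-jet and mu = 7 give E_7.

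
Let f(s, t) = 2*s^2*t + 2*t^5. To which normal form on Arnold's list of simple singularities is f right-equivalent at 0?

D_{6}

The Hessian of f at 0 is [[0, 0], [0, 0]] with rank 0, so corank 2. A Groebner basis of the Jacobian ideal J(f) in C{s,t} is {s^2/5 + t^4, s^3, s*t}; counting standard monomials gives mu = 6. Corank 2; j^3 = 2*s^2*t has shape L^2 M (L != M), so D-series; mu = 6 gives D_6.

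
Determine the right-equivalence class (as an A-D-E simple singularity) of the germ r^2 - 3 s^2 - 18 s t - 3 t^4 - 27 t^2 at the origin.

A_3

The Hessian of f at 0 is [[-6, -18, 0], [-18, -54, 0], [0, 0, 2]] with rank 2, so corank 1. A Groebner basis of the Jacobian ideal J(f) in C{s,t,r} is {t^3, s + 3*t, r}; counting standard monomials gives mu = 3. Corank 1: A-series; mu = 3 gives A_3.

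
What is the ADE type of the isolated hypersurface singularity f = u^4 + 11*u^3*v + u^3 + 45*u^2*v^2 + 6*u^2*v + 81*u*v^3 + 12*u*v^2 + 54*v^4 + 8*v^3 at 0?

E_7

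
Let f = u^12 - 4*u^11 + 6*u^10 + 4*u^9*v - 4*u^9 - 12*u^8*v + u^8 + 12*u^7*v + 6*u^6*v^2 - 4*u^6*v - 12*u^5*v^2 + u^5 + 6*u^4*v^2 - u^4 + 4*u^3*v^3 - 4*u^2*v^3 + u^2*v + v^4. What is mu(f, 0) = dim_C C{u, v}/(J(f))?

The Hessian of f at 0 has rank 0. Corank 2; j^3 = u^2*v has shape L^2 M (L != M), so D-series; mu = 5 gives D_5.

5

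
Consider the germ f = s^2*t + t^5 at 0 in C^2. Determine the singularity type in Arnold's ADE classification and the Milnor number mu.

Type D6, Milnor number mu = 6.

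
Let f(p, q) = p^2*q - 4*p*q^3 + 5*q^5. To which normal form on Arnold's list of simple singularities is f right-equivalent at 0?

D_{6}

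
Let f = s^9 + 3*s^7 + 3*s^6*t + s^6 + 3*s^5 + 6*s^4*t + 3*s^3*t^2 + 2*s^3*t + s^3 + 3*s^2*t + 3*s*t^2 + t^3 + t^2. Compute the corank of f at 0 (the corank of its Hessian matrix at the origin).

1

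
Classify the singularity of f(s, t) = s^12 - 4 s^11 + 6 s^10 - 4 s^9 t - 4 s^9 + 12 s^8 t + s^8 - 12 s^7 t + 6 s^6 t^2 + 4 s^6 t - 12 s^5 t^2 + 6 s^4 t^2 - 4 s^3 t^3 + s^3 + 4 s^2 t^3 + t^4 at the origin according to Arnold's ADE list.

E6

The Hessian of f at 0 has rank 0. Corank 2; j^3 = s^3 is a perfect cube, so E-series; the 4-jet and mu = 6 give E_6.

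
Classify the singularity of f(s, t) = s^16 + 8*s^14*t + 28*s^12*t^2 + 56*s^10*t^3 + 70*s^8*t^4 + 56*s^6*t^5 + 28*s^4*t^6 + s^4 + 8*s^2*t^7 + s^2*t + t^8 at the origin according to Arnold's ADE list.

The Hessian of f at 0 has rank 0. Corank 2; j^3 = s^2*t has shape L^2 M (L != M), so D-series; mu = 9 gives D_9.

D_{9}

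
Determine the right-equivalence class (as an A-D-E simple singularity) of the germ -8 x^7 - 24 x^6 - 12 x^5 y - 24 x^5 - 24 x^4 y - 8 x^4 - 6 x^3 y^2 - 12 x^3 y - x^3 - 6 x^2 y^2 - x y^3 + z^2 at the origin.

E_{7}

The Hessian of f at 0 has rank 1. Corank 2; j^3 = -x^3 is a perfect cube, so E-series; the 4-jet and mu = 7 give E_7.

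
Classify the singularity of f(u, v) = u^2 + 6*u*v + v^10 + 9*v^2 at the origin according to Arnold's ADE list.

The Hessian of f at 0 is [[2, 6], [6, 18]] with rank 1, so corank 1. A Groebner basis of the Jacobian ideal J(f) in C{u,v} is {v^9, u + 3*v}; counting standard monomials gives mu = 9. Corank 1: A-series; mu = 9 gives A_9.

A_{9}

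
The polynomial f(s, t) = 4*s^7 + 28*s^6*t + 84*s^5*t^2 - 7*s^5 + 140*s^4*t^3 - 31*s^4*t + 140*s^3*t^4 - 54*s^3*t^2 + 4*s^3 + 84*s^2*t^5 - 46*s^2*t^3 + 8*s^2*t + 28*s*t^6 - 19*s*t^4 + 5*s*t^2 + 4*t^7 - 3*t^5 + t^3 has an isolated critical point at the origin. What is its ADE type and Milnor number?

Type D_6, Milnor number mu = 6.

The Hessian of f at 0 has rank 0. Corank 2; j^3 = (s + t)*(2*s + t)^2 has shape L^2 M (L != M), so D-series; mu = 6 gives D_6.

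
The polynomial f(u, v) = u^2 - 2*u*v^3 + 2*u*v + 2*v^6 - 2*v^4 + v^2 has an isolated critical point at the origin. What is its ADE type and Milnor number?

Type A_{5}, Milnor number mu = 5.

The Hessian of f at 0 has rank 1. Corank 1: A-series; mu = 5 gives A_5.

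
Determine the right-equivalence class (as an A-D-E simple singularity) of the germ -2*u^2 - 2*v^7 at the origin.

A_{6}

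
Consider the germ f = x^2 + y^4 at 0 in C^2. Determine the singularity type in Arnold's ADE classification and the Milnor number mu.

Type A_{3}, Milnor number mu = 3.

The Hessian of f at 0 is [[2, 0], [0, 0]] with rank 1, so corank 1. A Groebner basis of the Jacobian ideal J(f) in C{x,y} is {y^3, x}; counting standard monomials gives mu = 3. Corank 1: A-series; mu = 3 gives A_3.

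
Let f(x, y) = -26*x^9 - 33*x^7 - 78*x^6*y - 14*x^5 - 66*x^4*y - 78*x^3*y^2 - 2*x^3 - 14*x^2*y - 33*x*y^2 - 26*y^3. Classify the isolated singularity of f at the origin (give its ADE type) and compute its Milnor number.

Type D_{4}, Milnor number mu = 4.

The Hessian of f at 0 has rank 0. Corank 2; j^3 = -(x + 2*y)*(2*x^2 + 10*x*y + 13*y^2) splits into three distinct lines over C (the quadratic factor has nonzero discriminant), so D_4.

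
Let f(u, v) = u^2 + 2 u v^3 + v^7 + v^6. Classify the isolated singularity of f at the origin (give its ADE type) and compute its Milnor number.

Type A_{6}, Milnor number mu = 6.

The Hessian of f at 0 has rank 1. Corank 1: A-series; mu = 6 gives A_6.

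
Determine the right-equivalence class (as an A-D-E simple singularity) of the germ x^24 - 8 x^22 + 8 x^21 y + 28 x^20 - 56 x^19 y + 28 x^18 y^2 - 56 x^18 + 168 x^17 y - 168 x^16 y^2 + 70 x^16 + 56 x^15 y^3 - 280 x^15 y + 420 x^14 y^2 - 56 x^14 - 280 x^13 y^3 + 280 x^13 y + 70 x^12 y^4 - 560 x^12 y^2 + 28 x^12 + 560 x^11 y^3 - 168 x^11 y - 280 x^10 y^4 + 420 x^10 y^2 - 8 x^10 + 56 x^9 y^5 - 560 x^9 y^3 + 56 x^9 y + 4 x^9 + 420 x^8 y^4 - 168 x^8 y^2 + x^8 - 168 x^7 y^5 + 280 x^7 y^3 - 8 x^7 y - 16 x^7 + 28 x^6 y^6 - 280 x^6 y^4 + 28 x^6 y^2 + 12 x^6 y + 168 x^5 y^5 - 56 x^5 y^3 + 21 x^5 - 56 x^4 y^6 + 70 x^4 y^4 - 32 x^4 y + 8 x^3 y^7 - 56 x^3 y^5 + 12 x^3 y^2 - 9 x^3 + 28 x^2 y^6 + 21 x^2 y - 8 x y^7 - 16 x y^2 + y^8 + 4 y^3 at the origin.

D9

The Hessian of f at 0 has rank 0. Corank 2; j^3 = -(x - y)*(3*x - 2*y)^2 has shape L^2 M (L != M), so D-series; mu = 9 gives D_9.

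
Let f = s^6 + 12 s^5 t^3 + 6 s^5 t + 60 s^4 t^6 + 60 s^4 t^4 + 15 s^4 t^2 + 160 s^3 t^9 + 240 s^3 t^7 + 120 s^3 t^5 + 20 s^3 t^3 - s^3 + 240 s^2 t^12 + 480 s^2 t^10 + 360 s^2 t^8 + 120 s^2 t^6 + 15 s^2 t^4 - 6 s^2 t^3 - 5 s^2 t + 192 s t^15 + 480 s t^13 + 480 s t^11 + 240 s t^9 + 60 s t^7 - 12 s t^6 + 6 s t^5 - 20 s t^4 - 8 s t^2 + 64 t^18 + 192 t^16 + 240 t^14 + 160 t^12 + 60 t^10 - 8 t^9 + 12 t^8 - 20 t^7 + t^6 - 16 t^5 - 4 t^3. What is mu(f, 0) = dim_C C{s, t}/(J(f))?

7

The Hessian of f at 0 is [[0, 0], [0, 0]] with rank 0, so corank 2. A Groebner basis of the Jacobian ideal J(f) in C{s,t} is {-s^2/2 - 3*s*t/2 + t^4 - t^2, s^3 - 4*s^2 - 16*s*t + 8*t^3 - 16*t^2, s^2*t + 4*s^2/3 + 16*s*t/3 - 4*t^3 + 16*t^2/3, -s^2/3 + s*t^2 - 4*s*t/3 + 2*t^3 - 4*t^2/3}; counting standard monomials gives mu = 7. Corank 2; j^3 = -(s + t)*(s + 2*t)^2 has shape L^2 M (L != M), so D-series; mu = 7 gives D_7.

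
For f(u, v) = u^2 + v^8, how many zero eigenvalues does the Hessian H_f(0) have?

The Hessian at 0 is [[2, 0], [0, 0]] of rank 1; hence corank 1.

1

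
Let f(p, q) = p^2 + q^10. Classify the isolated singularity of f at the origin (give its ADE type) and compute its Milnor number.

The Hessian of f at 0 has rank 1. Corank 1: A-series; mu = 9 gives A_9.

Type A_{9}, Milnor number mu = 9.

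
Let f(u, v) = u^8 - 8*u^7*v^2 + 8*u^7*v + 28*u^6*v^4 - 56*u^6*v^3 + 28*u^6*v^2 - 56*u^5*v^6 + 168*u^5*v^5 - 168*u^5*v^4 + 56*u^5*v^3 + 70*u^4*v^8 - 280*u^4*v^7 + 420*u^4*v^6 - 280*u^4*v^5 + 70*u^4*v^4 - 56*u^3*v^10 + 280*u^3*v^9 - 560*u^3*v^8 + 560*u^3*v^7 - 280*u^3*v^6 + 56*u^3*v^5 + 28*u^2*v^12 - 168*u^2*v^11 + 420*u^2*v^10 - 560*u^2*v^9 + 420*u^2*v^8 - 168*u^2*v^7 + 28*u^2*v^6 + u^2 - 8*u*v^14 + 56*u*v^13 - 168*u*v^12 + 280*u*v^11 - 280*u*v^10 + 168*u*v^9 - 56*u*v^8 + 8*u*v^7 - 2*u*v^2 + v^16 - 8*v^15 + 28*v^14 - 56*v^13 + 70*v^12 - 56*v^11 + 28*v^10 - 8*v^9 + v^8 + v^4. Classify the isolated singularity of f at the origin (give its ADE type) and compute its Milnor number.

Type A_{7}, Milnor number mu = 7.

The Hessian of f at 0 is [[2, 0], [0, 0]] with rank 1, so corank 1. A Groebner basis of the Jacobian ideal J(f) in C{u,v} is {u^4, u^3*v, -u + v^2}; counting standard monomials gives mu = 7. Corank 1: A-series; mu = 7 gives A_7.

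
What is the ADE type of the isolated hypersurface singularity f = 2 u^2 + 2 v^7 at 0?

A6

The Hessian of f at 0 has rank 1. Corank 1: A-series; mu = 6 gives A_6.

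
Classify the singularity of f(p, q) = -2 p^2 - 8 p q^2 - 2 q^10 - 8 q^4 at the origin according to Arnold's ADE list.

A_9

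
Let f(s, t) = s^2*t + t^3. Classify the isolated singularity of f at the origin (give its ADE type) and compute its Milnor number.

Type D_{4}, Milnor number mu = 4.

The Hessian of f at 0 has rank 0. Corank 2; j^3 = t*(s^2 + t^2) splits into three distinct lines over C (the quadratic factor has nonzero discriminant), so D_4.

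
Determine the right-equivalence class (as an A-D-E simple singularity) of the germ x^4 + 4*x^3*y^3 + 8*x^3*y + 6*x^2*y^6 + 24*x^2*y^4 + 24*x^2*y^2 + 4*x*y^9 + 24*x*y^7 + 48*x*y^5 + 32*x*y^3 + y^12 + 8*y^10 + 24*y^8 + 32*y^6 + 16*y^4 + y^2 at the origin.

A3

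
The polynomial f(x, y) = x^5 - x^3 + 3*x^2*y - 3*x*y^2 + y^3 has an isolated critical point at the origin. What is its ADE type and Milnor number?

The Hessian of f at 0 is [[0, 0], [0, 0]] with rank 0, so corank 2. A Groebner basis of the Jacobian ideal J(f) in C{x,y} is {y^5, x*y^3 - 3*y^4/4, x^2 - 2*x*y + y^2}; counting standard monomials gives mu = 8. Corank 2; j^3 = -(x - y)^3 is a perfect cube, so E-series; the 5-jet and mu = 8 give E_8.

Type E_{8}, Milnor number mu = 8.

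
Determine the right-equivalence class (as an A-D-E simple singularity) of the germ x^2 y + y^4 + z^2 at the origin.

D5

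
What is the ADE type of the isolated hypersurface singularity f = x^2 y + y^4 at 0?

The Hessian of f at 0 has rank 0. Corank 2; j^3 = x^2*y has shape L^2 M (L != M), so D-series; mu = 5 gives D_5.

D_{5}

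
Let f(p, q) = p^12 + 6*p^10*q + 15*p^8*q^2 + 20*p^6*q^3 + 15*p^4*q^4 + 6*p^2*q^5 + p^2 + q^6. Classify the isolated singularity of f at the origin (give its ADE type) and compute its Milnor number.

The Hessian of f at 0 has rank 1. Corank 1: A-series; mu = 5 gives A_5.

Type A5, Milnor number mu = 5.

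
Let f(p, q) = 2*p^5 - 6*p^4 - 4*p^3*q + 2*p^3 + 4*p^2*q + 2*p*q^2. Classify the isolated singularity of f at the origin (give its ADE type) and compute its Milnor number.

Type D_{5}, Milnor number mu = 5.

The Hessian of f at 0 has rank 0. Corank 2; j^3 = 2*p*(p + q)^2 has shape L^2 M (L != M), so D-series; mu = 5 gives D_5.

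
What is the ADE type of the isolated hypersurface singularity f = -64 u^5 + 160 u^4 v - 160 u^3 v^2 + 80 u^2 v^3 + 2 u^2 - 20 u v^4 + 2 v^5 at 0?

A_4

The Hessian of f at 0 is [[4, 0], [0, 0]] with rank 1, so corank 1. A Groebner basis of the Jacobian ideal J(f) in C{u,v} is {v^4, u}; counting standard monomials gives mu = 4. Corank 1: A-series; mu = 4 gives A_4.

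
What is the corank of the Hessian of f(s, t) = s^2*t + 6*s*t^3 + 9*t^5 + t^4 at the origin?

2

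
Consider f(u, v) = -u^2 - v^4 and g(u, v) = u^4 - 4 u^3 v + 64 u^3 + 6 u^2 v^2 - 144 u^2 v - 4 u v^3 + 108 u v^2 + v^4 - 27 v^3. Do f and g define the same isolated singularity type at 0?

The Hessian of f at 0 is [[-2, 0], [0, 0]] with rank 1, so corank 1. A Groebner basis of the Jacobian ideal J(f) in C{u,v} is {v^3, u}; counting standard monomials gives mu = 3. Corank 1: A-series; mu = 3 gives A_3. The Hessian of g at 0 is [[0, 0], [0, 0]] with rank 0, so corank 2. A Groebner basis of the Jacobian ideal J(g) in C{u,v} is {v^4, u*v^2 - 5*v^3/6, u^2 - 3*u*v/2 + 9*v^2/16}; counting standard monomials gives mu = 6. Corank 2; j^3 = (4*u - 3*v)^3 is a perfect cube, so E-series; the 4-jet and mu = 6 give E_6. f is A_3 but g is E_6, hence not right-equivalent.

No.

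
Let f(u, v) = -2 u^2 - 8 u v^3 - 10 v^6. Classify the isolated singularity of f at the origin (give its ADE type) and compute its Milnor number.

The Hessian of f at 0 has rank 1. Corank 1: A-series; mu = 5 gives A_5.

Type A_{5}, Milnor number mu = 5.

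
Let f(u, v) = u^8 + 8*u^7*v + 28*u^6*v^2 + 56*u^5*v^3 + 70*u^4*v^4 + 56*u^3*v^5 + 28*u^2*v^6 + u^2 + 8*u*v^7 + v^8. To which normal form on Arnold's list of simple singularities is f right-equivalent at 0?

A7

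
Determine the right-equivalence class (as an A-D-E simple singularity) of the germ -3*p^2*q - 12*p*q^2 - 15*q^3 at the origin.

The Hessian of f at 0 has rank 0. Corank 2; j^3 = -3*q*(p^2 + 4*p*q + 5*q^2) splits into three distinct lines over C (the quadratic factor has nonzero discriminant), so D_4.

D_{4}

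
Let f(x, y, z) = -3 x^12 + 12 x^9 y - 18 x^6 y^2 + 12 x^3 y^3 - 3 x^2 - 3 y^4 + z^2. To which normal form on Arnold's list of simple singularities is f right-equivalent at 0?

A_3

The Hessian of f at 0 has rank 2. Corank 1: A-series; mu = 3 gives A_3.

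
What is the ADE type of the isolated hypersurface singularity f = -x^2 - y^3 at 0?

The Hessian of f at 0 has rank 1. Corank 1: A-series; mu = 2 gives A_2.

A2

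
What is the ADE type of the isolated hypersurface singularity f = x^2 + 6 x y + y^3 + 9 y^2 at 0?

The Hessian of f at 0 has rank 1. Corank 1: A-series; mu = 2 gives A_2.

A2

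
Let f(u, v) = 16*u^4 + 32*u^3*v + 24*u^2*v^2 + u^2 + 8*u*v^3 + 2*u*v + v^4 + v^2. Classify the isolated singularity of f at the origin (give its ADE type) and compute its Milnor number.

Type A3, Milnor number mu = 3.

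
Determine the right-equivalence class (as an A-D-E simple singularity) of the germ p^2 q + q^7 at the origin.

D8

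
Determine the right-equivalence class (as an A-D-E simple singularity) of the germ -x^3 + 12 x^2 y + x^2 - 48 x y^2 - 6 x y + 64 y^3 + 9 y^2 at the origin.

The Hessian of f at 0 has rank 1. Corank 1: A-series; mu = 2 gives A_2.

A_{2}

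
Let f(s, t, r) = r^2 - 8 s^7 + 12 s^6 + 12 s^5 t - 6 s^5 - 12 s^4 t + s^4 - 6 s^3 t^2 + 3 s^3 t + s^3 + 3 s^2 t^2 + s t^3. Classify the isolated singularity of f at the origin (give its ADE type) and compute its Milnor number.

Type E_{7}, Milnor number mu = 7.

The Hessian of f at 0 is [[0, 0, 0], [0, 0, 0], [0, 0, 2]] with rank 1, so corank 2. A Groebner basis of the Jacobian ideal J(f) in C{s,t,r} is {3*s^2 + t^4 + t^3, s^3, s^2*t - s^2 - t^3/3, 2*s^2 + s*t^2 + 2*t^3/3, r}; counting standard monomials gives mu = 7. Corank 2; j^3 = s^3 is a perfect cube, so E-series; the 4-jet and mu = 7 give E_7.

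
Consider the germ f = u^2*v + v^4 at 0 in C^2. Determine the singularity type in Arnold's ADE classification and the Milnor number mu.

Type D_{5}, Milnor number mu = 5.

The Hessian of f at 0 has rank 0. Corank 2; j^3 = u^2*v has shape L^2 M (L != M), so D-series; mu = 5 gives D_5.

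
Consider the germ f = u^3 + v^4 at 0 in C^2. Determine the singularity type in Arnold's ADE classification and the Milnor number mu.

Type E_6, Milnor number mu = 6.

The Hessian of f at 0 is [[0, 0], [0, 0]] with rank 0, so corank 2. A Groebner basis of the Jacobian ideal J(f) in C{u,v} is {v^3, u^2}; counting standard monomials gives mu = 6. Corank 2; j^3 = u^3 is a perfect cube, so E-series; the 4-jet and mu = 6 give E_6.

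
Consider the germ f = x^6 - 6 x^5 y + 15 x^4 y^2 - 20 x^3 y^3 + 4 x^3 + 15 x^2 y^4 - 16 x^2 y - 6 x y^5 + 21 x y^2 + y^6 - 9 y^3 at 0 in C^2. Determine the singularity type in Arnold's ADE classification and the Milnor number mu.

Type D7, Milnor number mu = 7.

The Hessian of f at 0 has rank 0. Corank 2; j^3 = (x - y)*(2*x - 3*y)^2 has shape L^2 M (L != M), so D-series; mu = 7 gives D_7.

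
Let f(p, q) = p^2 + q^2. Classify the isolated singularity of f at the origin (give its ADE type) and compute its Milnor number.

The Hessian of f at 0 has rank 2. Corank 0: nondegenerate Morse point, so A_1.

Type A1, Milnor number mu = 1.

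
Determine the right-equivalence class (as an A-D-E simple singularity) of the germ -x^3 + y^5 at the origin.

E8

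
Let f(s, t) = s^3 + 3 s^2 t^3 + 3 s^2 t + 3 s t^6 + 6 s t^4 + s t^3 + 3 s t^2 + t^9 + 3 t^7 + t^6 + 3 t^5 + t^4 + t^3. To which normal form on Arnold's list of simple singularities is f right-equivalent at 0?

E_{7}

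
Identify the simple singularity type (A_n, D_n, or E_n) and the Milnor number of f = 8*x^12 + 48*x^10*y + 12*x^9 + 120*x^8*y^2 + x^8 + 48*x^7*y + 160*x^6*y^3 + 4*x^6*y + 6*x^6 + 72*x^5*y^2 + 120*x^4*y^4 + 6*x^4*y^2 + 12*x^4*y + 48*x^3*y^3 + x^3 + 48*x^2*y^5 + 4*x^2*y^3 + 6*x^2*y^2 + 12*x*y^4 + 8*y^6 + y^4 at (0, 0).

Type E6, Milnor number mu = 6.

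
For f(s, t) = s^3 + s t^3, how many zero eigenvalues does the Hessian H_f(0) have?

2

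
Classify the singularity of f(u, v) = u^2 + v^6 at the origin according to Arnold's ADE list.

A5

The Hessian of f at 0 has rank 1. Corank 1: A-series; mu = 5 gives A_5.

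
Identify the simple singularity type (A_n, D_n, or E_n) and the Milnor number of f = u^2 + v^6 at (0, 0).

Type A_5, Milnor number mu = 5.

The Hessian of f at 0 is [[2, 0], [0, 0]] with rank 1, so corank 1. A Groebner basis of the Jacobian ideal J(f) in C{u,v} is {v^5, u}; counting standard monomials gives mu = 5. Corank 1: A-series; mu = 5 gives A_5.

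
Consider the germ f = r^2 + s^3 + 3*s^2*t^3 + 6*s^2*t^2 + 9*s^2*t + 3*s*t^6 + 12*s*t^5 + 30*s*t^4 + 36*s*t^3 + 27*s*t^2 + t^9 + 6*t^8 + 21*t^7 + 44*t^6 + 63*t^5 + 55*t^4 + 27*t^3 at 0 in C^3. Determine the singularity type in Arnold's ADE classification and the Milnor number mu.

The Hessian of f at 0 has rank 1. Corank 2; j^3 = (s + 3*t)^3 is a perfect cube, so E-series; the 4-jet and mu = 6 give E_6.

Type E_6, Milnor number mu = 6.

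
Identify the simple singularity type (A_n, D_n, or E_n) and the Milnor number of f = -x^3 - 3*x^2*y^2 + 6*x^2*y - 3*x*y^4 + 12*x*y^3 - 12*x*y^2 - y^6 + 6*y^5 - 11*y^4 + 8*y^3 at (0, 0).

The Hessian of f at 0 has rank 0. Corank 2; j^3 = -(x - 2*y)^3 is a perfect cube, so E-series; the 4-jet and mu = 6 give E_6.

Type E6, Milnor number mu = 6.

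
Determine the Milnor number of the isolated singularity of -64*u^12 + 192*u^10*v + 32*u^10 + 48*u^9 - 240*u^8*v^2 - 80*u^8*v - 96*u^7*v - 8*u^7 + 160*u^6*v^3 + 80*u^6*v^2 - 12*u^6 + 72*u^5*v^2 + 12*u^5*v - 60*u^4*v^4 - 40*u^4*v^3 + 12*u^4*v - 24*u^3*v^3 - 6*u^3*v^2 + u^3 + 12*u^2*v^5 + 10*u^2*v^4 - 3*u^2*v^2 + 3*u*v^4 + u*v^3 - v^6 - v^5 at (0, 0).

7

The Hessian of f at 0 is [[0, 0], [0, 0]] with rank 0, so corank 2. A Groebner basis of the Jacobian ideal J(f) in C{u,v} is {-u^2 + v^4 - v^3/3, u^3, u^2*v + u^2/3 + v^3/9, -u^2 + u*v^2 - v^3/3}; counting standard monomials gives mu = 7. Corank 2; j^3 = u^3 is a perfect cube, so E-series; the 4-jet and mu = 7 give E_7.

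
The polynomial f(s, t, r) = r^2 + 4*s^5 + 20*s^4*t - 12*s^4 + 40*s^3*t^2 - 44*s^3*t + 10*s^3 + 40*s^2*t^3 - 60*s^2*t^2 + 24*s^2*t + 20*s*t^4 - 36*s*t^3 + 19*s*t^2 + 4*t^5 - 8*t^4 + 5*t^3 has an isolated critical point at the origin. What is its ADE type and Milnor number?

Type D_{4}, Milnor number mu = 4.

The Hessian of f at 0 has rank 1. Corank 2; j^3 = (s + t)*(10*s^2 + 14*s*t + 5*t^2) splits into three distinct lines over C (the quadratic factor has nonzero discriminant), so D_4.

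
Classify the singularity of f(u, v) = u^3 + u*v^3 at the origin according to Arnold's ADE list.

E7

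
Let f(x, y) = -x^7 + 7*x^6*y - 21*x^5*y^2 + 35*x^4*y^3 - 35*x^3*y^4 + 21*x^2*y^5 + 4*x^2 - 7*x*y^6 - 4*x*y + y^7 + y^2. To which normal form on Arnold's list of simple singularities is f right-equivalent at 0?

The Hessian of f at 0 is [[8, -4], [-4, 2]] with rank 1, so corank 1. A Groebner basis of the Jacobian ideal J(f) in C{x,y} is {y^6, x - y/2}; counting standard monomials gives mu = 6. Corank 1: A-series; mu = 6 gives A_6.

A6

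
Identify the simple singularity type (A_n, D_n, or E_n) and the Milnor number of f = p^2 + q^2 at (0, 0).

The Hessian of f at 0 has rank 2. Corank 0: nondegenerate Morse point, so A_1.

Type A1, Milnor number mu = 1.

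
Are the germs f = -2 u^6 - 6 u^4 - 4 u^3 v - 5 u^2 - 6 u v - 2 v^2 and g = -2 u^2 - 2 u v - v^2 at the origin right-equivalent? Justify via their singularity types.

The Hessian of f at 0 has rank 2. Corank 0: nondegenerate Morse point, so A_1. The Hessian of g at 0 has rank 2. Corank 0: nondegenerate Morse point, so A_1. Both have type A_1, hence right-equivalent.

Yes.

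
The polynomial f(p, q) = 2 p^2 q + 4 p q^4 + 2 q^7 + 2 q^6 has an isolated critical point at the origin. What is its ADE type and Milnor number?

Type D_{7}, Milnor number mu = 7.

The Hessian of f at 0 has rank 0. Corank 2; j^3 = 2*p^2*q has shape L^2 M (L != M), so D-series; mu = 7 gives D_7.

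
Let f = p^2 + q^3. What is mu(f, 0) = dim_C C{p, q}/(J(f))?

The Hessian of f at 0 has rank 1. Corank 1: A-series; mu = 2 gives A_2.

2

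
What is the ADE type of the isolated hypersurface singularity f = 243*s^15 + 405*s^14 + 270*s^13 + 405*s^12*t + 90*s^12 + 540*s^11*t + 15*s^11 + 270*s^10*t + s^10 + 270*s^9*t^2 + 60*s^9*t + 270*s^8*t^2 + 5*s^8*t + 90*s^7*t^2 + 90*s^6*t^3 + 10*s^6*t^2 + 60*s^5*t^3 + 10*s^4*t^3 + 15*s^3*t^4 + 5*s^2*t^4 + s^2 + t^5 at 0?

The Hessian of f at 0 is [[2, 0], [0, 0]] with rank 1, so corank 1. A Groebner basis of the Jacobian ideal J(f) in C{s,t} is {t^4, s}; counting standard monomials gives mu = 4. Corank 1: A-series; mu = 4 gives A_4.

A4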